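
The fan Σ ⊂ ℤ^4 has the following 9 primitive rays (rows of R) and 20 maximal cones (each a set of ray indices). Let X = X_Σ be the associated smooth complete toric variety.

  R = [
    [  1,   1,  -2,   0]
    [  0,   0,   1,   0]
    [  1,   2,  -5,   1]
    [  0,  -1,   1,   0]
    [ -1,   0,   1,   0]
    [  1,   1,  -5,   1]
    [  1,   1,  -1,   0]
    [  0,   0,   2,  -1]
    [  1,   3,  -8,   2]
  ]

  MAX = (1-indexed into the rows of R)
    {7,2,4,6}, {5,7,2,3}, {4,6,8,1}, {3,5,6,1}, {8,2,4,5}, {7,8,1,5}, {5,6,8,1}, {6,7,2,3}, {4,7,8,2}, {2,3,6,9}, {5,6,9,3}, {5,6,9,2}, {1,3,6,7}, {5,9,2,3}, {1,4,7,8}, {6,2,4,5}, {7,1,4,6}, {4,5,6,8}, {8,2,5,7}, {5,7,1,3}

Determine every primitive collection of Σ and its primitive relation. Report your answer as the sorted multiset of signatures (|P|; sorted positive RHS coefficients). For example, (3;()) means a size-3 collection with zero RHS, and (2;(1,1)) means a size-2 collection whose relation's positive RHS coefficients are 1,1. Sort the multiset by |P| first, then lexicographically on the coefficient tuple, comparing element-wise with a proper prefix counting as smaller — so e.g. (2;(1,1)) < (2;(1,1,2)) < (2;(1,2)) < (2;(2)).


Δ(Σ) — 9 vertices, 13 min non-faces:

  • {1,2}:  v_{1} + v_{2} = v_{7} — sig = (2;(1))
  • {3,4}:  v_{3} + v_{4} = v_{2} + v_{6} — sig = (2;(1,1))
  • {8,9}:  v_{8} + v_{9} = v_{1} + v_{3} + v_{5} — sig = (2;(1,1,1))
  • {3,8}:  v_{3} + v_{8} = 2·v_{1} + v_{5} — sig = (2;(1,2))
  • {7,9}:  v_{7} + v_{9} = v_{2} + 2·v_{3} — sig = (2;(1,2))
  • {4,9}:  v_{4} + v_{9} = 2·v_{2} + v_{5} + 2·v_{6} — sig = (2;(1,2,2))
  • {1,9}:  v_{1} + v_{9} = 2·v_{3} — sig = (2;(2))
  • {1,4,5}:  v_{1} + v_{4} + v_{5} = 0 — sig = (3;())
  • {2,6,8}:  v_{2} + v_{6} + v_{8} = v_{1} — sig = (3;(1))
  • {4,5,7}:  v_{4} + v_{5} + v_{7} = v_{2} — sig = (3;(1))
  • {5,6,7}:  v_{5} + v_{6} + v_{7} = v_{3} — sig = (3;(1))
  • {6,7,8}:  v_{6} + v_{7} + v_{8} = 2·v_{1} — sig = (3;(2))
  • {2,3,5,6}:  v_{2} + v_{3} + v_{5} + v_{6} = v_{9} — sig = (4;(1))

Hence PRS(X_Σ) =
    |P|=2: 7 collections, coeffs (1), (1,1), (1,1,1), (1,2), (1,2), (1,2,2), (2)
    |P|=3: 5 collections, coeffs (), (1), (1), (1), (2)
    |P|=4: 1 collection, coeffs (1)


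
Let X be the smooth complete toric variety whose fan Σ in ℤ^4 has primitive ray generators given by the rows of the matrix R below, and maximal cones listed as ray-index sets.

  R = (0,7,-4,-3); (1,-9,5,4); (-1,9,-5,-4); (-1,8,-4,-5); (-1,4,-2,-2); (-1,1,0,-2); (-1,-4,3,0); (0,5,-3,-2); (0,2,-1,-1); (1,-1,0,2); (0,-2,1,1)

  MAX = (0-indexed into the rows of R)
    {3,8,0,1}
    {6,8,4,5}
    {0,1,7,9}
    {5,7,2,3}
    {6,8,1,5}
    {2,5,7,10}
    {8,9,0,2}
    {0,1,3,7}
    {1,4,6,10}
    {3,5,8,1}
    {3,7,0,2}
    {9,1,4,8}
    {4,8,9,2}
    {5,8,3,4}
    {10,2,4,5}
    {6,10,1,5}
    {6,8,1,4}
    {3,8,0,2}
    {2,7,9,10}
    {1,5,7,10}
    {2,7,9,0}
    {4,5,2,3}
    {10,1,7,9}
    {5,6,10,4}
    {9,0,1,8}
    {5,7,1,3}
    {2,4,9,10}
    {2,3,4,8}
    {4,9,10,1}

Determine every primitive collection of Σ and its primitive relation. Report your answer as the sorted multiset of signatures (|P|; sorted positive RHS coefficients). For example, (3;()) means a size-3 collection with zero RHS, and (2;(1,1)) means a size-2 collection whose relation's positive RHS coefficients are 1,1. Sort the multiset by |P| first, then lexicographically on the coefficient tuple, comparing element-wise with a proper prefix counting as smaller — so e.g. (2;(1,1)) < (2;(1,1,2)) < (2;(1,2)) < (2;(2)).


18 minimal non-faces of Δ(Σ) (on 11 rays):

  • {1,2}:  v_{1} + v_{2} = 0  →  sig = (2;())
  • {5,9}:  v_{5} + v_{9} = 0  →  sig = (2;())
  • {8,10}:  v_{8} + v_{10} = 0  →  sig = (2;())
  • {0,5}:  v_{0} + v_{5} = v_{3}  →  sig = (2;(1))
  • {0,10}:  v_{0} + v_{10} = v_{7}  →  sig = (2;(1))
  • {3,9}:  v_{3} + v_{9} = v_{0}  →  sig = (2;(1))
  • {4,7}:  v_{4} + v_{7} = v_{2}  →  sig = (2;(1))
  • {6,7}:  v_{6} + v_{7} = v_{5}  →  sig = (2;(1))
  • {7,8}:  v_{7} + v_{8} = v_{0}  →  sig = (2;(1))
  • {0,4}:  v_{0} + v_{4} = v_{2} + v_{8}  →  sig = (2;(1,1))
  • {0,6}:  v_{0} + v_{6} = v_{5} + v_{8}  →  sig = (2;(1,1))
  • {2,6}:  v_{2} + v_{6} = v_{4} + v_{5}  →  sig = (2;(1,1))
  • {3,10}:  v_{3} + v_{10} = v_{5} + v_{7}  →  sig = (2;(1,1))
  • {6,9}:  v_{6} + v_{9} = v_{1} + v_{4}  →  sig = (2;(1,1))
  • {3,6}:  v_{3} + v_{6} = 2·v_{5} + v_{8}  →  sig = (2;(1,2))
  • {1,4,5}:  v_{1} + v_{4} + v_{5} = v_{6}  →  sig = (3;(1))
  • {1,3,4}:  v_{1} + v_{3} + v_{4} = v_{5} + v_{8}  →  sig = (3;(1,1))
  • {2,5,8}:  v_{2} + v_{5} + v_{8} = v_{3} + v_{4}  →  sig = (3;(1,1))

Hence PRS(X_Σ) =
[(2;()), (2;()), (2;()), (2;(1)), (2;(1)), (2;(1)), (2;(1)), (2;(1)), (2;(1)), (2;(1,1)), (2;(1,1)), (2;(1,1)), (2;(1,1)), (2;(1,1)), (2;(1,2)), (3;(1)), (3;(1,1)), (3;(1,1))]


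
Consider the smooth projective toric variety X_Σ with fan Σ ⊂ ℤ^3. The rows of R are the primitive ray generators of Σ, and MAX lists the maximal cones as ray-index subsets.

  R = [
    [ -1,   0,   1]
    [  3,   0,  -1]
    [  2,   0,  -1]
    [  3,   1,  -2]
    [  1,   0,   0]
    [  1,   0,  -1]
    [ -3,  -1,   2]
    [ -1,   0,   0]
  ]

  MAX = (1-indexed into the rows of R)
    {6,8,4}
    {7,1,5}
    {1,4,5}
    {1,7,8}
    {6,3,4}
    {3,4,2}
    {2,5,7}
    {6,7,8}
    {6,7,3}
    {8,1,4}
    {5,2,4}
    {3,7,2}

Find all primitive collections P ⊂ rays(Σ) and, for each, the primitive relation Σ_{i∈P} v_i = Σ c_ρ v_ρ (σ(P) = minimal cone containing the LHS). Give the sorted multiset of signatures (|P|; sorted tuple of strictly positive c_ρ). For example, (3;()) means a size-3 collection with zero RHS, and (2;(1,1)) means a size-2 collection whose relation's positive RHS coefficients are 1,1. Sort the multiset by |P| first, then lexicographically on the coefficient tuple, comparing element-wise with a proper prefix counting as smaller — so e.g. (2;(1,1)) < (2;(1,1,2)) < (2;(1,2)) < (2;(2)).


The 10 primitive collections of Σ (r=8, n=3):

  {1,6}:  v_{1} + v_{6} = 0 ; sig = (2;())
  {4,7}:  v_{4} + v_{7} = 0 ; sig = (2;())
  {5,8}:  v_{5} + v_{8} = 0 ; sig = (2;())
  {1,3}:  v_{1} + v_{3} = v_{5} ; sig = (2;(1))
  {2,8}:  v_{2} + v_{8} = v_{3} ; sig = (2;(1))
  {3,5}:  v_{3} + v_{5} = v_{2} ; sig = (2;(1))
  {3,8}:  v_{3} + v_{8} = v_{6} ; sig = (2;(1))
  {5,6}:  v_{5} + v_{6} = v_{3} ; sig = (2;(1))
  {1,2}:  v_{1} + v_{2} = 2·v_{5} ; sig = (2;(2))
  {2,6}:  v_{2} + v_{6} = 2·v_{3} ; sig = (2;(2))

so the primitive-relation signature multiset is
    |P|=2: 10 collections, coeffs (), (), (), (1), (1), (1), (1), (1), (2), (2)


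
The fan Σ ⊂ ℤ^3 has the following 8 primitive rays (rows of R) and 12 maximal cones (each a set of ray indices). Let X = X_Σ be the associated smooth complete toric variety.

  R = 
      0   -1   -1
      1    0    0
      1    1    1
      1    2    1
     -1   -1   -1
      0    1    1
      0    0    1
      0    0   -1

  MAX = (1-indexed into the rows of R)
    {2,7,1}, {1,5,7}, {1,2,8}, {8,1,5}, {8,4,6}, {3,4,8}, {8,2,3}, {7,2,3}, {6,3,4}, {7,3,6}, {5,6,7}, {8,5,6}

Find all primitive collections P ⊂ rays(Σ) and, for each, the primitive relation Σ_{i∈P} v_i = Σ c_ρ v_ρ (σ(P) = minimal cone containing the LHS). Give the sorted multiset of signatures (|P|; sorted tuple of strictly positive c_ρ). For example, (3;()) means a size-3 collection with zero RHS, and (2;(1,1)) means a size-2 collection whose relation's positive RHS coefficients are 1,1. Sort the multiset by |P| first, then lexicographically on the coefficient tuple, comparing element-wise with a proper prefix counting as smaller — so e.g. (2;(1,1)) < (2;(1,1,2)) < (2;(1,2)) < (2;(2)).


Primitive collections (11):

  P = {1,6}:  v_{1} + v_{6} = 0 — sig = (2;())
  P = {3,5}:  v_{3} + v_{5} = 0 — sig = (2;())
  P = {7,8}:  v_{7} + v_{8} = 0 — sig = (2;())
  P = {1,3}:  v_{1} + v_{3} = v_{2} — sig = (2;(1))
  P = {2,5}:  v_{2} + v_{5} = v_{1} — sig = (2;(1))
  P = {2,6}:  v_{2} + v_{6} = v_{3} — sig = (2;(1))
  P = {1,4}:  v_{1} + v_{4} = v_{3} + v_{8} — sig = (2;(1,1))
  P = {4,5}:  v_{4} + v_{5} = v_{6} + v_{8} — sig = (2;(1,1))
  P = {4,7}:  v_{4} + v_{7} = v_{3} + v_{6} — sig = (2;(1,1))
  P = {2,4}:  v_{2} + v_{4} = 2·v_{3} + v_{8} — sig = (2;(1,2))
  P = {3,6,8}:  v_{3} + v_{6} + v_{8} = v_{4} — sig = (3;(1))

Hence PRS(X_Σ) =
    |P|=2: 10 collections, coeffs (), (), (), (1), (1), (1), (1,1), (1,1), (1,1), (1,2)
    |P|=3: 1 collection, coeffs (1)


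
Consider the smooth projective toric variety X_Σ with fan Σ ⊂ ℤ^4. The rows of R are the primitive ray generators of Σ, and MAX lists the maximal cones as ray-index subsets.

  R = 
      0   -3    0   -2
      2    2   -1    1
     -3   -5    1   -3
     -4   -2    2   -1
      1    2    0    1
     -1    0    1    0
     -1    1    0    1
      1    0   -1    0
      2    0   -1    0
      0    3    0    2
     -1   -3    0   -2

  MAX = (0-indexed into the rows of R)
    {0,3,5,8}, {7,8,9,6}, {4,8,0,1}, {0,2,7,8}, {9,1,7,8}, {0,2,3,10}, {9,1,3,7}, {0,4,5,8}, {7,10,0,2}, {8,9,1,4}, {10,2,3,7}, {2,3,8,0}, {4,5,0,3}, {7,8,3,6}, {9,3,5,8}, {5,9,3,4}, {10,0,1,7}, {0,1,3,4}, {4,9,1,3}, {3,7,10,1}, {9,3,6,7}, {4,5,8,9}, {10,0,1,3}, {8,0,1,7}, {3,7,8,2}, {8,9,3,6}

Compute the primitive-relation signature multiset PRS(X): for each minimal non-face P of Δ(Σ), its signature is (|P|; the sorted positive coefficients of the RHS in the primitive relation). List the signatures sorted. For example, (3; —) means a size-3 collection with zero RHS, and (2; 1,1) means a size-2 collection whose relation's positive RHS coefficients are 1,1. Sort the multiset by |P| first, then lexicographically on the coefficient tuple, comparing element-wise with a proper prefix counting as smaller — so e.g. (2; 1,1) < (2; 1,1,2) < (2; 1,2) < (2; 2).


The 22 primitive collections of Σ (r=11, n=4):

  • {0,9}:  v_{0} + v_{9} = 0 — sig = (2; —)
  • {5,7}:  v_{5} + v_{7} = 0 — sig = (2; —)
  • {1,2}:  v_{1} + v_{2} = v_{10} — sig = (2; 1)
  • {1,5}:  v_{1} + v_{5} = v_{4} — sig = (2; 1)
  • {4,6}:  v_{4} + v_{6} = v_{9} — sig = (2; 1)
  • {4,7}:  v_{4} + v_{7} = v_{1} — sig = (2; 1)
  • {1,6}:  v_{1} + v_{6} = v_{7} + v_{9} — sig = (2; 1,1)
  • {2,5}:  v_{2} + v_{5} = v_{0} + v_{3} — sig = (2; 1,1)
  • {2,9}:  v_{2} + v_{9} = v_{3} + v_{7} — sig = (2; 1,1)
  • {8,10}:  v_{8} + v_{10} = v_{0} + v_{7} — sig = (2; 1,1)
  • {0,6}:  v_{0} + v_{6} = v_{3} + v_{7} + v_{8} — sig = (2; 1,1,1)
  • {2,4}:  v_{2} + v_{4} = v_{0} + v_{1} + v_{3} — sig = (2; 1,1,1)
  • {5,6}:  v_{5} + v_{6} = v_{3} + v_{8} + v_{9} — sig = (2; 1,1,1)
  • {5,10}:  v_{5} + v_{10} = v_{0} + v_{1} + v_{3} — sig = (2; 1,1,1)
  • {9,10}:  v_{9} + v_{10} = v_{1} + v_{3} + v_{7} — sig = (2; 1,1,1)
  • {4,10}:  v_{4} + v_{10} = v_{0} + 2·v_{1} + v_{3} — sig = (2; 1,1,2)
  • {6,10}:  v_{6} + v_{10} = v_{3} + 2·v_{7} — sig = (2; 1,2)
  • {2,6}:  v_{2} + v_{6} = 2·v_{3} + 2·v_{7} + v_{8} — sig = (2; 1,2,2)
  • {1,3,8}:  v_{1} + v_{3} + v_{8} = 0 — sig = (3; —)
  • {0,3,7}:  v_{0} + v_{3} + v_{7} = v_{2} — sig = (3; 1)
  • {3,4,8}:  v_{3} + v_{4} + v_{8} = v_{5} — sig = (3; 1)
  • {3,7,8,9}:  v_{3} + v_{7} + v_{8} + v_{9} = v_{6} — sig = (4; 1)

Hence PRS(X_Σ) =
[(2; —), (2; —), (2; 1), (2; 1), (2; 1), (2; 1), (2; 1,1), (2; 1,1), (2; 1,1), (2; 1,1), (2; 1,1,1), (2; 1,1,1), (2; 1,1,1), (2; 1,1,1), (2; 1,1,1), (2; 1,1,2), (2; 1,2), (2; 1,2,2), (3; —), (3; 1), (3; 1), (4; 1)]


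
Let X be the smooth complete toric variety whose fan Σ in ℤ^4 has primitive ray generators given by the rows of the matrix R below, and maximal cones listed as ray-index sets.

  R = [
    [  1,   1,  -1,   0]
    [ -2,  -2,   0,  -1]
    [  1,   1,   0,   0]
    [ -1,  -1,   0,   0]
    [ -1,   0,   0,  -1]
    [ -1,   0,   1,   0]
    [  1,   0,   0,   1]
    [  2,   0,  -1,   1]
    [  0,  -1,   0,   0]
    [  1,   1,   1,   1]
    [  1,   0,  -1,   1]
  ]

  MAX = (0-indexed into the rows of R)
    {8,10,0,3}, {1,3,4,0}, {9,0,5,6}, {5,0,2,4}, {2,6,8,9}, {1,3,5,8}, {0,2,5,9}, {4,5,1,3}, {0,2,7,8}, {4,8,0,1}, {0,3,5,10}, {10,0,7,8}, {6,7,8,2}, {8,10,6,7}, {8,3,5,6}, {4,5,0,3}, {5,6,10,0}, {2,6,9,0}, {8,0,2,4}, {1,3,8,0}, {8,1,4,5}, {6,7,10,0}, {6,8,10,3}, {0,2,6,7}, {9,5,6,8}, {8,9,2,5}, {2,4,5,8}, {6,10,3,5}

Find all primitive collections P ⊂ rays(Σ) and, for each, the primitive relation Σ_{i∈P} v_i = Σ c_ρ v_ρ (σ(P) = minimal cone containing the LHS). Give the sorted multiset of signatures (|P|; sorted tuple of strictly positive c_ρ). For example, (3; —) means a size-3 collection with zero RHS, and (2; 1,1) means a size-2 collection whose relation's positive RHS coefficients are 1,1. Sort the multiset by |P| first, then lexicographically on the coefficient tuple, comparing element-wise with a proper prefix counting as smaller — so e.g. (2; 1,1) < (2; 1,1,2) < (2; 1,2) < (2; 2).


Primitive collections (24):

  {2,3}:  v_{2} + v_{3} = 0  ⟹  sig = (2; —)
  {4,6}:  v_{4} + v_{6} = 0  ⟹  sig = (2; —)
  {5,7}:  v_{5} + v_{7} = v_{6}  ⟹  sig = (2; 1)
  {1,2}:  v_{1} + v_{2} = v_{4} + v_{8}  ⟹  sig = (2; 1,1)
  {1,6}:  v_{1} + v_{6} = v_{3} + v_{8}  ⟹  sig = (2; 1,1)
  {1,9}:  v_{1} + v_{9} = v_{5} + v_{8}  ⟹  sig = (2; 1,1)
  {2,10}:  v_{2} + v_{10} = v_{0} + v_{6}  ⟹  sig = (2; 1,1)
  {3,7}:  v_{3} + v_{7} = v_{8} + v_{10}  ⟹  sig = (2; 1,1)
  {3,9}:  v_{3} + v_{9} = v_{5} + v_{6}  ⟹  sig = (2; 1,1)
  {4,7}:  v_{4} + v_{7} = v_{0} + v_{8}  ⟹  sig = (2; 1,1)
  {4,9}:  v_{4} + v_{9} = v_{2} + v_{5}  ⟹  sig = (2; 1,1)
  {4,10}:  v_{4} + v_{10} = v_{0} + v_{3}  ⟹  sig = (2; 1,1)
  {1,7}:  v_{1} + v_{7} = v_{0} + v_{3} + 2·v_{8}  ⟹  sig = (2; 1,1,2)
  {1,10}:  v_{1} + v_{10} = v_{0} + 2·v_{3} + v_{8}  ⟹  sig = (2; 1,1,2)
  {9,10}:  v_{9} + v_{10} = v_{0} + v_{5} + 2·v_{6}  ⟹  sig = (2; 1,1,2)
  {7,9}:  v_{7} + v_{9} = v_{2} + 2·v_{6}  ⟹  sig = (2; 1,2)
  {0,5,8}:  v_{0} + v_{5} + v_{8} = 0  ⟹  sig = (3; —)
  {0,3,6}:  v_{0} + v_{3} + v_{6} = v_{10}  ⟹  sig = (3; 1)
  {0,6,8}:  v_{0} + v_{6} + v_{8} = v_{7}  ⟹  sig = (3; 1)
  {2,5,6}:  v_{2} + v_{5} + v_{6} = v_{9}  ⟹  sig = (3; 1)
  {3,4,8}:  v_{3} + v_{4} + v_{8} = v_{1}  ⟹  sig = (3; 1)
  {0,1,5}:  v_{0} + v_{1} + v_{5} = v_{3} + v_{4}  ⟹  sig = (3; 1,1)
  {0,8,9}:  v_{0} + v_{8} + v_{9} = v_{2} + v_{6}  ⟹  sig = (3; 1,1)
  {5,8,10}:  v_{5} + v_{8} + v_{10} = v_{3} + v_{6}  ⟹  sig = (3; 1,1)

so the primitive-relation signature multiset is
    (2; —)
    (2; —)
    (2; 1)
    (2; 1,1)
    (2; 1,1)
    (2; 1,1)
    (2; 1,1)
    (2; 1,1)
    (2; 1,1)
    (2; 1,1)
    (2; 1,1)
    (2; 1,1)
    (2; 1,1,2)
    (2; 1,1,2)
    (2; 1,1,2)
    (2; 1,2)
    (3; —)
    (3; 1)
    (3; 1)
    (3; 1)
    (3; 1)
    (3; 1,1)
    (3; 1,1)
    (3; 1,1)


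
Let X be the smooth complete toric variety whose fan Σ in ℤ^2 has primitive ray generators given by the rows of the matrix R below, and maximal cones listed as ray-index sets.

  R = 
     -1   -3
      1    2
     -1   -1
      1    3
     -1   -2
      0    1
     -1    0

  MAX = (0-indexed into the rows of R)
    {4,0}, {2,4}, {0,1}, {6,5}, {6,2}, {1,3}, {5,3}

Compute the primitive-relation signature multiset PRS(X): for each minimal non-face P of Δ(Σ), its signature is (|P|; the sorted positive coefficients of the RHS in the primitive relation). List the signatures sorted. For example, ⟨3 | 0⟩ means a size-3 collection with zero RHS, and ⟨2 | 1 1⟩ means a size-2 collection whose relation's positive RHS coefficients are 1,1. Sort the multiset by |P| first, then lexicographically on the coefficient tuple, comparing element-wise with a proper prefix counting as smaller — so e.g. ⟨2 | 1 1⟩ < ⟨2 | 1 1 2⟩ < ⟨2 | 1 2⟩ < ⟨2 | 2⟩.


|primitive collections| = 14. Relations:

  {0,3}:  v_{0} + v_{3} = 0  →  sig = ⟨2 | 0⟩
  {1,4}:  v_{1} + v_{4} = 0  →  sig = ⟨2 | 0⟩
  {0,5}:  v_{0} + v_{5} = v_{4}  →  sig = ⟨2 | 1⟩
  {1,2}:  v_{1} + v_{2} = v_{5}  →  sig = ⟨2 | 1⟩
  {1,5}:  v_{1} + v_{5} = v_{3}  →  sig = ⟨2 | 1⟩
  {2,5}:  v_{2} + v_{5} = v_{6}  →  sig = ⟨2 | 1⟩
  {3,4}:  v_{3} + v_{4} = v_{5}  →  sig = ⟨2 | 1⟩
  {4,5}:  v_{4} + v_{5} = v_{2}  →  sig = ⟨2 | 1⟩
  {0,6}:  v_{0} + v_{6} = v_{2} + v_{4}  →  sig = ⟨2 | 1 1⟩
  {0,2}:  v_{0} + v_{2} = 2·v_{4}  →  sig = ⟨2 | 2⟩
  {1,6}:  v_{1} + v_{6} = 2·v_{5}  →  sig = ⟨2 | 2⟩
  {2,3}:  v_{2} + v_{3} = 2·v_{5}  →  sig = ⟨2 | 2⟩
  {4,6}:  v_{4} + v_{6} = 2·v_{2}  →  sig = ⟨2 | 2⟩
  {3,6}:  v_{3} + v_{6} = 3·v_{5}  →  sig = ⟨2 | 3⟩

Sorted signature multiset PRS(X):
{ ⟨2 | 0⟩ ×2,  ⟨2 | 1⟩ ×6,  ⟨2 | 1 1⟩,  ⟨2 | 2⟩ ×4,  ⟨2 | 3⟩ }


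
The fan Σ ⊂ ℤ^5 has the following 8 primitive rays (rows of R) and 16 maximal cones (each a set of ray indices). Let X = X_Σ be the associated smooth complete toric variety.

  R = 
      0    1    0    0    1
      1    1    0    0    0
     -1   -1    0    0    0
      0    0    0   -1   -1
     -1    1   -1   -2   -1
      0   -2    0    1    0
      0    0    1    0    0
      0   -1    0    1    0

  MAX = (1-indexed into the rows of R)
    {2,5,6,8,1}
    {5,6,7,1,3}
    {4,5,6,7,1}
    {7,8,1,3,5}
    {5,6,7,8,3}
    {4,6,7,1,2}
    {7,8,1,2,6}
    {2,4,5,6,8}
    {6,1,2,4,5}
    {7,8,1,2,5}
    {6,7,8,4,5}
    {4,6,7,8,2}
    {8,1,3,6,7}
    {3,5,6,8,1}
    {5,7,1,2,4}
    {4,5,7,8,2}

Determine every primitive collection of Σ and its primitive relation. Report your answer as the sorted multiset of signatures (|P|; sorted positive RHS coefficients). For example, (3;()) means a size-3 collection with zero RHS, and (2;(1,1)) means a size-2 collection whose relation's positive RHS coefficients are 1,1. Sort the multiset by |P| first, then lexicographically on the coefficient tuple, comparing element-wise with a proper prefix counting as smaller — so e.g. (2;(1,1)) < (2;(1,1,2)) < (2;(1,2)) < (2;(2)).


5 minimal non-faces of Δ(Σ) (on 8 rays):

  {2,3}:  v_{2} + v_{3} = 0 ; sig = (2;())
  {3,4}:  v_{3} + v_{4} = v_{5} + v_{6} + v_{7} ; sig = (2;(1,1,1))
  {1,4,8}:  v_{1} + v_{4} + v_{8} = 0 ; sig = (3;())
  {2,5,6,7}:  v_{2} + v_{5} + v_{6} + v_{7} = v_{4} ; sig = (4;(1))
  {1,5,6,7,8}:  v_{1} + v_{5} + v_{6} + v_{7} + v_{8} = v_{3} ; sig = (5;(1))

so the primitive-relation signature multiset is
[(2;()), (2;(1,1,1)), (3;()), (4;(1)), (5;(1))]


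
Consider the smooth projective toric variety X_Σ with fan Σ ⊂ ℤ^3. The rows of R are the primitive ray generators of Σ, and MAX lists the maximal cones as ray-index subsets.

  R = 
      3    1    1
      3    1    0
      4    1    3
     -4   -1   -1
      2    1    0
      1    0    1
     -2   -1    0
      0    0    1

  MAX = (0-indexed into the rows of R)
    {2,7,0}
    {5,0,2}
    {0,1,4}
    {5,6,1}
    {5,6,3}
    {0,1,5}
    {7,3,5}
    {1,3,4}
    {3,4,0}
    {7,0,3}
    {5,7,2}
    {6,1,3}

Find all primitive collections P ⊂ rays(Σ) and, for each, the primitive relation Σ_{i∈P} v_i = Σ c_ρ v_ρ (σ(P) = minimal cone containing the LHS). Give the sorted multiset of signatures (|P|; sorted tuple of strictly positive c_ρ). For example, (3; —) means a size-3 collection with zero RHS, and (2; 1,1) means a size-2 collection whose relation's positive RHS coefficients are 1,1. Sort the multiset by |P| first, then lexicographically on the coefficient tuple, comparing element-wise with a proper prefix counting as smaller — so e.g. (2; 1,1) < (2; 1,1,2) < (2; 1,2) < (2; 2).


The 14 primitive collections of Σ (r=8, n=3):

  {4,6}:  v_{4} + v_{6} = 0  ⟹  sig = (2; —)
  {0,6}:  v_{0} + v_{6} = v_{5}  ⟹  sig = (2; 1)
  {1,7}:  v_{1} + v_{7} = v_{0}  ⟹  sig = (2; 1)
  {4,5}:  v_{4} + v_{5} = v_{0}  ⟹  sig = (2; 1)
  {1,2}:  v_{1} + v_{2} = 2·v_{0} + v_{5}  ⟹  sig = (2; 1,2)
  {2,4}:  v_{2} + v_{4} = 2·v_{0} + v_{7}  ⟹  sig = (2; 1,2)
  {2,6}:  v_{2} + v_{6} = 2·v_{5} + v_{7}  ⟹  sig = (2; 1,2)
  {4,7}:  v_{4} + v_{7} = 2·v_{0} + v_{3}  ⟹  sig = (2; 1,2)
  {6,7}:  v_{6} + v_{7} = v_{3} + 2·v_{5}  ⟹  sig = (2; 1,2)
  {2,3}:  v_{2} + v_{3} = 2·v_{7}  ⟹  sig = (2; 2)
  {1,3,5}:  v_{1} + v_{3} + v_{5} = 0  ⟹  sig = (3; —)
  {0,1,3}:  v_{0} + v_{1} + v_{3} = v_{4}  ⟹  sig = (3; 1)
  {0,3,5}:  v_{0} + v_{3} + v_{5} = v_{7}  ⟹  sig = (3; 1)
  {0,5,7}:  v_{0} + v_{5} + v_{7} = v_{2}  ⟹  sig = (3; 1)

Signatures (|P|; sorted positive RHS coefficients), sorted:
{ (2; —),  (2; 1) ×3,  (2; 1,2) ×5,  (2; 2),  (3; —),  (3; 1) ×3 }


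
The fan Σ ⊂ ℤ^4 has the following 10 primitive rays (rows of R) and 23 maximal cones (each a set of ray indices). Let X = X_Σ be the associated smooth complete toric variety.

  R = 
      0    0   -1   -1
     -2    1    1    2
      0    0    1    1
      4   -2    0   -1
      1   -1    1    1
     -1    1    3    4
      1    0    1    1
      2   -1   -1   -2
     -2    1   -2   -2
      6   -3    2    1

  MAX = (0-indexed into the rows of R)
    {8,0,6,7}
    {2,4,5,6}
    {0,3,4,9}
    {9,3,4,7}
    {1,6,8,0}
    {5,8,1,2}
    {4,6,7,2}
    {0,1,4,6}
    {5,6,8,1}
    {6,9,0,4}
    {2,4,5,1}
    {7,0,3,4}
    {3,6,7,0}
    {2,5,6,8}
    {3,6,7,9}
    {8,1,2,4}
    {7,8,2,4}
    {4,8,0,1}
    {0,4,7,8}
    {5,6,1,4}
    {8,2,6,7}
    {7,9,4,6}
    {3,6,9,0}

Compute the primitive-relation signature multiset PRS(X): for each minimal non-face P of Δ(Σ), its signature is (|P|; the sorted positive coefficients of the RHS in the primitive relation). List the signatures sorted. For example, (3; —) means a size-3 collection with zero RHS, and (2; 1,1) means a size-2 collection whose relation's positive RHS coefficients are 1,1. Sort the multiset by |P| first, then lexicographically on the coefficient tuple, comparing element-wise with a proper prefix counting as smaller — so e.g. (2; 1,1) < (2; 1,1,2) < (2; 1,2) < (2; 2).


18 collections generate NE(X_Σ); each relation:

  P = {0,2}:  v_{0} + v_{2} = 0  →  sig = (2; —)
  P = {1,7}:  v_{1} + v_{7} = 0  →  sig = (2; —)
  P = {8,9}:  v_{8} + v_{9} = v_{3}  →  sig = (2; 1)
  P = {0,5}:  v_{0} + v_{5} = v_{1} + v_{6}  →  sig = (2; 1,1)
  P = {3,8}:  v_{3} + v_{8} = v_{0} + v_{7}  →  sig = (2; 1,1)
  P = {5,7}:  v_{5} + v_{7} = v_{2} + v_{6}  →  sig = (2; 1,1)
  P = {1,3}:  v_{1} + v_{3} = v_{0} + v_{4} + v_{6}  →  sig = (2; 1,1,1)
  P = {2,3}:  v_{2} + v_{3} = v_{4} + v_{6} + v_{7}  →  sig = (2; 1,1,1)
  P = {3,5}:  v_{3} + v_{5} = v_{4} + 2·v_{6}  →  sig = (2; 1,2)
  P = {1,9}:  v_{1} + v_{9} = v_{0} + 2·v_{4} + 2·v_{6}  →  sig = (2; 1,2,2)
  P = {2,9}:  v_{2} + v_{9} = 2·v_{4} + 2·v_{6} + v_{7}  →  sig = (2; 1,2,2)
  P = {5,9}:  v_{5} + v_{9} = 2·v_{4} + 3·v_{6}  →  sig = (2; 2,3)
  P = {4,6,8}:  v_{4} + v_{6} + v_{8} = 0  →  sig = (3; —)
  P = {1,2,6}:  v_{1} + v_{2} + v_{6} = v_{5}  →  sig = (3; 1)
  P = {3,4,6}:  v_{3} + v_{4} + v_{6} = v_{9}  →  sig = (3; 1)
  P = {4,5,8}:  v_{4} + v_{5} + v_{8} = v_{1} + v_{2}  →  sig = (3; 1,1)
  P = {0,7,9}:  v_{0} + v_{7} + v_{9} = 2·v_{3}  →  sig = (3; 2)
  P = {0,4,6,7}:  v_{0} + v_{4} + v_{6} + v_{7} = v_{3}  →  sig = (4; 1)

so the primitive-relation signature multiset is
[(2; —), (2; —), (2; 1), (2; 1,1), (2; 1,1), (2; 1,1), (2; 1,1,1), (2; 1,1,1), (2; 1,2), (2; 1,2,2), (2; 1,2,2), (2; 2,3), (3; —), (3; 1), (3; 1), (3; 1,1), (3; 2), (4; 1)]


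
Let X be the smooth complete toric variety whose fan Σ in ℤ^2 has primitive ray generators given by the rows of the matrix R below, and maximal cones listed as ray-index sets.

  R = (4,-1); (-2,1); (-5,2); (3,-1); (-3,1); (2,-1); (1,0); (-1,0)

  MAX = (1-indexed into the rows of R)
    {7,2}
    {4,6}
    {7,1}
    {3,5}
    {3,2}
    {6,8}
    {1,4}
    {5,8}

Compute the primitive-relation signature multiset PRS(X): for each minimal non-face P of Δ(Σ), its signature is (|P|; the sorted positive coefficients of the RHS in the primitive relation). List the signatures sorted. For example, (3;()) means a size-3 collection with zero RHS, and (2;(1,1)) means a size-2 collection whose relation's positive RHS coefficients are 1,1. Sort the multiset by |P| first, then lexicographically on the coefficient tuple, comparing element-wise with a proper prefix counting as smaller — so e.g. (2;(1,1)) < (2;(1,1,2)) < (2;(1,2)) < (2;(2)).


|primitive collections| = 20. Relations:

  P={2,6}:  v_{2} + v_{6} = 0 — sig = (2;())
  P={4,5}:  v_{4} + v_{5} = 0 — sig = (2;())
  P={7,8}:  v_{7} + v_{8} = 0 — sig = (2;())
  P={1,5}:  v_{1} + v_{5} = v_{7} — sig = (2;(1))
  P={1,8}:  v_{1} + v_{8} = v_{4} — sig = (2;(1))
  P={2,4}:  v_{2} + v_{4} = v_{7} — sig = (2;(1))
  P={2,5}:  v_{2} + v_{5} = v_{3} — sig = (2;(1))
  P={2,8}:  v_{2} + v_{8} = v_{5} — sig = (2;(1))
  P={3,4}:  v_{3} + v_{4} = v_{2} — sig = (2;(1))
  P={3,6}:  v_{3} + v_{6} = v_{5} — sig = (2;(1))
  P={4,7}:  v_{4} + v_{7} = v_{1} — sig = (2;(1))
  P={4,8}:  v_{4} + v_{8} = v_{6} — sig = (2;(1))
  P={5,6}:  v_{5} + v_{6} = v_{8} — sig = (2;(1))
  P={5,7}:  v_{5} + v_{7} = v_{2} — sig = (2;(1))
  P={6,7}:  v_{6} + v_{7} = v_{4} — sig = (2;(1))
  P={1,3}:  v_{1} + v_{3} = v_{2} + v_{7} — sig = (2;(1,1))
  P={1,2}:  v_{1} + v_{2} = 2·v_{7} — sig = (2;(2))
  P={1,6}:  v_{1} + v_{6} = 2·v_{4} — sig = (2;(2))
  P={3,7}:  v_{3} + v_{7} = 2·v_{2} — sig = (2;(2))
  P={3,8}:  v_{3} + v_{8} = 2·v_{5} — sig = (2;(2))

Signatures (|P|; sorted positive RHS coefficients), sorted:
{ (2;()) ×3,  (2;(1)) ×12,  (2;(1,1)),  (2;(2)) ×4 }


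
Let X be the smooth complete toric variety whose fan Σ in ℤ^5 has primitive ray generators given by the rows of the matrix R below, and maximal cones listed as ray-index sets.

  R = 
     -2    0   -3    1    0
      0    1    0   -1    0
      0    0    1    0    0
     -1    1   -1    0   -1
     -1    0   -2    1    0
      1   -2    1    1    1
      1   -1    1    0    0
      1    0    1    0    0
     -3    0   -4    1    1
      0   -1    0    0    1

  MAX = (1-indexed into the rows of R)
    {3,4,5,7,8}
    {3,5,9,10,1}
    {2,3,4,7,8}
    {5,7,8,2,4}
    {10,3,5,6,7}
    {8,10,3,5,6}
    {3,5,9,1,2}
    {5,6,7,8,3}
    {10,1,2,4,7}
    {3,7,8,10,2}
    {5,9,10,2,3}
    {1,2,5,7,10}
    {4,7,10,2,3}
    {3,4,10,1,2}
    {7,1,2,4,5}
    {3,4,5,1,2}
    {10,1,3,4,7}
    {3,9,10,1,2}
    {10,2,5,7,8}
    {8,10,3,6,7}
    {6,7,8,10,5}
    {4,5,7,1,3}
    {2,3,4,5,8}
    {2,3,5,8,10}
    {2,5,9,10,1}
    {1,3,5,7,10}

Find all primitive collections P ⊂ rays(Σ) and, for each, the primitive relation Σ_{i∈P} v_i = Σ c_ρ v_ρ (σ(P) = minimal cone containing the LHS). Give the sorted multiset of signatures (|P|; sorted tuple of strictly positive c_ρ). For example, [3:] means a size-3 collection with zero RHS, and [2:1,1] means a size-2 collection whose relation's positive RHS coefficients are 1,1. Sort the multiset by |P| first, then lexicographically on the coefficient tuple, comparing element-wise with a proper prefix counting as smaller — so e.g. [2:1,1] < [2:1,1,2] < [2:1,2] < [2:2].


The 14 primitive collections of Σ (r=10, n=5):

  • {1,8}:  v_{1} + v_{8} = v_{5}  ⟹  sig = [2:1]
  • {2,6}:  v_{2} + v_{6} = v_{8} + v_{10}  ⟹  sig = [2:1,1]
  • {7,9}:  v_{7} + v_{9} = v_{1} + v_{10}  ⟹  sig = [2:1,1]
  • {4,6}:  v_{4} + v_{6} = v_{3} + v_{5} + v_{7}  ⟹  sig = [2:1,1,1]
  • {1,6}:  v_{1} + v_{6} = v_{3} + 2·v_{5} + v_{7} + v_{10}  ⟹  sig = [2:1,1,1,2]
  • {8,9}:  v_{8} + v_{9} = v_{2} + v_{3} + 2·v_{5} + v_{10}  ⟹  sig = [2:1,1,1,2]
  • {4,9}:  v_{4} + v_{9} = 2·v_{1} + v_{2} + v_{3}  ⟹  sig = [2:1,1,2]
  • {6,9}:  v_{6} + v_{9} = v_{3} + 2·v_{5} + 2·v_{10}  ⟹  sig = [2:1,2,2]
  • {4,8,10}:  v_{4} + v_{8} + v_{10} = 0  ⟹  sig = [3:]
  • {4,5,10}:  v_{4} + v_{5} + v_{10} = v_{1}  ⟹  sig = [3:1]
  • {2,3,5,7}:  v_{2} + v_{3} + v_{5} + v_{7} = 0  ⟹  sig = [4:]
  • {1,2,3,7}:  v_{1} + v_{2} + v_{3} + v_{7} = v_{4} + v_{10}  ⟹  sig = [4:1,1]
  • {1,2,3,5,10}:  v_{1} + v_{2} + v_{3} + v_{5} + v_{10} = v_{9}  ⟹  sig = [5:1]
  • {3,5,7,8,10}:  v_{3} + v_{5} + v_{7} + v_{8} + v_{10} = v_{6}  ⟹  sig = [5:1]

Sorted signature multiset PRS(X):
{ [2:1],  [2:1,1] ×2,  [2:1,1,1],  [2:1,1,1,2] ×2,  [2:1,1,2],  [2:1,2,2],  [3:],  [3:1],  [4:],  [4:1,1],  [5:1] ×2 }


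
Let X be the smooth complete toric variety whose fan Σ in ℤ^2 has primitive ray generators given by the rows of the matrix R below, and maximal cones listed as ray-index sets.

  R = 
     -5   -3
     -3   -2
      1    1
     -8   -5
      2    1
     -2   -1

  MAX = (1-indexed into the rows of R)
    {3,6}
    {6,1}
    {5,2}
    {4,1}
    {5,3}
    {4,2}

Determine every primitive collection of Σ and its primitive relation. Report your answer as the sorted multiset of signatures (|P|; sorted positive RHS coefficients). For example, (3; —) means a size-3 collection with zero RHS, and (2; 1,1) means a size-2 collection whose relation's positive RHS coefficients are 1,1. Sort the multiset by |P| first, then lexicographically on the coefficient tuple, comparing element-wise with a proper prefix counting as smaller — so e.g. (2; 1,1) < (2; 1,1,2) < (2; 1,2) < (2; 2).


Δ(Σ) — 6 vertices, 9 min non-faces:

  • {5,6}:  v_{5} + v_{6} = 0 — sig = (2; —)
  • {1,2}:  v_{1} + v_{2} = v_{4} — sig = (2; 1)
  • {1,5}:  v_{1} + v_{5} = v_{2} — sig = (2; 1)
  • {2,3}:  v_{2} + v_{3} = v_{6} — sig = (2; 1)
  • {2,6}:  v_{2} + v_{6} = v_{1} — sig = (2; 1)
  • {3,4}:  v_{3} + v_{4} = v_{1} + v_{6} — sig = (2; 1,1)
  • {1,3}:  v_{1} + v_{3} = 2·v_{6} — sig = (2; 2)
  • {4,5}:  v_{4} + v_{5} = 2·v_{2} — sig = (2; 2)
  • {4,6}:  v_{4} + v_{6} = 2·v_{1} — sig = (2; 2)

so the primitive-relation signature multiset is
    |P|=2: 9 collections, coeffs (), (1), (1), (1), (1), (1,1), (2), (2), (2)


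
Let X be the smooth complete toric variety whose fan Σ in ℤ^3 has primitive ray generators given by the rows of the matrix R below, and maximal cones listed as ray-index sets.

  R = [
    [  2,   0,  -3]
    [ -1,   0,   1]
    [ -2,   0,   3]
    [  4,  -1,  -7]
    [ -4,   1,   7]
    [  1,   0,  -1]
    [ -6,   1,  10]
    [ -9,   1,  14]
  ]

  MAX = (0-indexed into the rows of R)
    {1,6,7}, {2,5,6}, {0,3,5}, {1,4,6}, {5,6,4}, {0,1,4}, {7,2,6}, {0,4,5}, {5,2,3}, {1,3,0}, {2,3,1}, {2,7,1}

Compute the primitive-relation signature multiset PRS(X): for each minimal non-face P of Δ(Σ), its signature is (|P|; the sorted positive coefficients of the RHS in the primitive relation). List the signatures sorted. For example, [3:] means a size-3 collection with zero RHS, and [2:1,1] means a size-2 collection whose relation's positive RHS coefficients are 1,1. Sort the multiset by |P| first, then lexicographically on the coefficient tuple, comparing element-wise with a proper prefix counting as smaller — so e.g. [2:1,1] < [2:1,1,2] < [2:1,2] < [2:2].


11 collections generate NE(X_Σ); each relation:

  P={0,2}:  v_{0} + v_{2} = 0 — sig = [2:]
  P={1,5}:  v_{1} + v_{5} = 0 — sig = [2:]
  P={3,4}:  v_{3} + v_{4} = 0 — sig = [2:]
  P={0,6}:  v_{0} + v_{6} = v_{4} — sig = [2:1]
  P={2,4}:  v_{2} + v_{4} = v_{6} — sig = [2:1]
  P={3,6}:  v_{3} + v_{6} = v_{2} — sig = [2:1]
  P={0,7}:  v_{0} + v_{7} = v_{1} + v_{6} — sig = [2:1,1]
  P={5,7}:  v_{5} + v_{7} = v_{2} + v_{6} — sig = [2:1,1]
  P={3,7}:  v_{3} + v_{7} = v_{1} + 2·v_{2} — sig = [2:1,2]
  P={4,7}:  v_{4} + v_{7} = v_{1} + 2·v_{6} — sig = [2:1,2]
  P={1,2,6}:  v_{1} + v_{2} + v_{6} = v_{7} — sig = [3:1]

Hence PRS(X_Σ) =
    [2:]
    [2:]
    [2:]
    [2:1]
    [2:1]
    [2:1]
    [2:1,1]
    [2:1,1]
    [2:1,2]
    [2:1,2]
    [3:1]


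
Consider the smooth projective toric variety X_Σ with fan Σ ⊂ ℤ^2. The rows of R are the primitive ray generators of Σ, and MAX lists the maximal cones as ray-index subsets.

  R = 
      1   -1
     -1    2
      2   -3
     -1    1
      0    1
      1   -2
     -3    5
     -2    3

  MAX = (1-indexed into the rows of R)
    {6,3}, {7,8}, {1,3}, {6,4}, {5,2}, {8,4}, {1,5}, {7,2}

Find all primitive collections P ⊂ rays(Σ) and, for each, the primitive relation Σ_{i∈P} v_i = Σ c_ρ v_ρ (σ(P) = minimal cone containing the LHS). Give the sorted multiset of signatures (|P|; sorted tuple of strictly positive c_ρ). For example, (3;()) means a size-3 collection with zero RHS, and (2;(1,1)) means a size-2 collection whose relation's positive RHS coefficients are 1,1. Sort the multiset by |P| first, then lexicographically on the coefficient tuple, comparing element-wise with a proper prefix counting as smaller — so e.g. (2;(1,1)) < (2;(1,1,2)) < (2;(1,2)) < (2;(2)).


|primitive collections| = 20. Relations:

  P={1,4}:  v_{1} + v_{4} = 0 ; sig = (2;())
  P={2,6}:  v_{2} + v_{6} = 0 ; sig = (2;())
  P={3,8}:  v_{3} + v_{8} = 0 ; sig = (2;())
  P={1,2}:  v_{1} + v_{2} = v_{5} ; sig = (2;(1))
  P={1,6}:  v_{1} + v_{6} = v_{3} ; sig = (2;(1))
  P={1,8}:  v_{1} + v_{8} = v_{2} ; sig = (2;(1))
  P={2,3}:  v_{2} + v_{3} = v_{1} ; sig = (2;(1))
  P={2,4}:  v_{2} + v_{4} = v_{8} ; sig = (2;(1))
  P={2,8}:  v_{2} + v_{8} = v_{7} ; sig = (2;(1))
  P={3,4}:  v_{3} + v_{4} = v_{6} ; sig = (2;(1))
  P={3,7}:  v_{3} + v_{7} = v_{2} ; sig = (2;(1))
  P={4,5}:  v_{4} + v_{5} = v_{2} ; sig = (2;(1))
  P={5,6}:  v_{5} + v_{6} = v_{1} ; sig = (2;(1))
  P={6,7}:  v_{6} + v_{7} = v_{8} ; sig = (2;(1))
  P={6,8}:  v_{6} + v_{8} = v_{4} ; sig = (2;(1))
  P={1,7}:  v_{1} + v_{7} = 2·v_{2} ; sig = (2;(2))
  P={3,5}:  v_{3} + v_{5} = 2·v_{1} ; sig = (2;(2))
  P={4,7}:  v_{4} + v_{7} = 2·v_{8} ; sig = (2;(2))
  P={5,8}:  v_{5} + v_{8} = 2·v_{2} ; sig = (2;(2))
  P={5,7}:  v_{5} + v_{7} = 3·v_{2} ; sig = (2;(3))

so the primitive-relation signature multiset is
    |P|=2: 20 collections, coeffs (), (), (), (1), (1), (1), (1), (1), (1), (1), (1), (1), (1), (1), (1), (2), (2), (2), (2), (3)


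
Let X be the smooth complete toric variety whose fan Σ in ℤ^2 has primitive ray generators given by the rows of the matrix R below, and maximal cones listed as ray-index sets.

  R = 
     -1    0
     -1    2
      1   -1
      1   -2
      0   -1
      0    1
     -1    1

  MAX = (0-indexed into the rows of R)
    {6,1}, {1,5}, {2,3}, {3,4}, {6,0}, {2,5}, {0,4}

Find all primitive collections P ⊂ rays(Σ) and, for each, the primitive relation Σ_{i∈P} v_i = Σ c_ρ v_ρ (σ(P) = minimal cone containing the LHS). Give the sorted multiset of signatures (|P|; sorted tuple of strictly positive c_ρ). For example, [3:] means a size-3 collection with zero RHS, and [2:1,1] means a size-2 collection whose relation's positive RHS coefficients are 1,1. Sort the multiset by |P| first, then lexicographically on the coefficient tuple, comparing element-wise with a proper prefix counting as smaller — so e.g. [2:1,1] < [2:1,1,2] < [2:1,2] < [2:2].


Δ(Σ) — 7 vertices, 14 min non-faces:

  P={1,3}:  v_{1} + v_{3} = 0  so sig = [2:]
  P={2,6}:  v_{2} + v_{6} = 0  so sig = [2:]
  P={4,5}:  v_{4} + v_{5} = 0  so sig = [2:]
  P={0,2}:  v_{0} + v_{2} = v_{4}  so sig = [2:1]
  P={0,5}:  v_{0} + v_{5} = v_{6}  so sig = [2:1]
  P={1,2}:  v_{1} + v_{2} = v_{5}  so sig = [2:1]
  P={1,4}:  v_{1} + v_{4} = v_{6}  so sig = [2:1]
  P={2,4}:  v_{2} + v_{4} = v_{3}  so sig = [2:1]
  P={3,5}:  v_{3} + v_{5} = v_{2}  so sig = [2:1]
  P={3,6}:  v_{3} + v_{6} = v_{4}  so sig = [2:1]
  P={4,6}:  v_{4} + v_{6} = v_{0}  so sig = [2:1]
  P={5,6}:  v_{5} + v_{6} = v_{1}  so sig = [2:1]
  P={0,1}:  v_{0} + v_{1} = 2·v_{6}  so sig = [2:2]
  P={0,3}:  v_{0} + v_{3} = 2·v_{4}  so sig = [2:2]

Signatures (|P|; sorted positive RHS coefficients), sorted:
    |P|=2: 14 collections, coeffs (), (), (), (1), (1), (1), (1), (1), (1), (1), (1), (1), (2), (2)


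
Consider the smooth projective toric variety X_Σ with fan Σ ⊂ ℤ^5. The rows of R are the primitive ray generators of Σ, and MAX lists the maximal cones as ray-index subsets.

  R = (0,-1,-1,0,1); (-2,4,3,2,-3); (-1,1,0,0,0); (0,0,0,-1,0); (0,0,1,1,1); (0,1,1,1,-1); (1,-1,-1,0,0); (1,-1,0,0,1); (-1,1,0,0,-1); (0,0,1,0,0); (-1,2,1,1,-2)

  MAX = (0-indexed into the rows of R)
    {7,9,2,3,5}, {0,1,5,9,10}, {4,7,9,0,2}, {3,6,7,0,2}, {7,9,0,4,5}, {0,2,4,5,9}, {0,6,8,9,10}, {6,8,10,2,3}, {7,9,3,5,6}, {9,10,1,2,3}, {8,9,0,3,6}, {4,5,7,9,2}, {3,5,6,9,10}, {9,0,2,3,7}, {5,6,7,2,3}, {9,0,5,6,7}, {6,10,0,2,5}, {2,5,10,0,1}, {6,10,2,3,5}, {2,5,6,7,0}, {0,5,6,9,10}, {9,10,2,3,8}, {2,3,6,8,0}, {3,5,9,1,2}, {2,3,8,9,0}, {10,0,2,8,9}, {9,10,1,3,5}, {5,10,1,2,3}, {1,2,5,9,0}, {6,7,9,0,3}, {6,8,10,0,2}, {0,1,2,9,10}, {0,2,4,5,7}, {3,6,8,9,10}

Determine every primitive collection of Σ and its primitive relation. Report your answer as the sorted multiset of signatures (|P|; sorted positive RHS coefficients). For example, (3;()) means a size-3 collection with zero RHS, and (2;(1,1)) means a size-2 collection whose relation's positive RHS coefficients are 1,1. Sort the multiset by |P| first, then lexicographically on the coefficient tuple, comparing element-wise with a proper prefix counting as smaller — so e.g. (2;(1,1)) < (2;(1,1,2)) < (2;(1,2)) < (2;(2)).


Minimal non-faces — 17 found among 11 rays, 34 max cones:

  P={7,8}:  v_{7} + v_{8} = 0  ⟹  sig = (2;())
  P={5,8}:  v_{5} + v_{8} = v_{10}  ⟹  sig = (2;(1))
  P={7,10}:  v_{7} + v_{10} = v_{5}  ⟹  sig = (2;(1))
  P={1,6}:  v_{1} + v_{6} = v_{5} + v_{10}  ⟹  sig = (2;(1,1))
  P={3,4}:  v_{3} + v_{4} = v_{2} + v_{7} + v_{9}  ⟹  sig = (2;(1,1,1))
  P={4,6}:  v_{4} + v_{6} = v_{0} + v_{5} + v_{7}  ⟹  sig = (2;(1,1,1))
  P={4,8}:  v_{4} + v_{8} = v_{0} + v_{2} + v_{5} + v_{9}  ⟹  sig = (2;(1,1,1,1))
  P={4,10}:  v_{4} + v_{10} = v_{0} + v_{2} + 2·v_{5} + v_{9}  ⟹  sig = (2;(1,1,1,2))
  P={1,7}:  v_{1} + v_{7} = v_{2} + 2·v_{5} + v_{9}  ⟹  sig = (2;(1,1,2))
  P={1,8}:  v_{1} + v_{8} = v_{2} + v_{9} + 2·v_{10}  ⟹  sig = (2;(1,1,2))
  P={1,4}:  v_{1} + v_{4} = v_{0} + 2·v_{2} + 3·v_{5} + 2·v_{9}  ⟹  sig = (2;(1,2,2,3))
  P={0,3,5}:  v_{0} + v_{3} + v_{5} = 0  ⟹  sig = (3;())
  P={2,6,9}:  v_{2} + v_{6} + v_{9} = 0  ⟹  sig = (3;())
  P={0,3,10}:  v_{0} + v_{3} + v_{10} = v_{8}  ⟹  sig = (3;(1))
  P={0,1,3}:  v_{0} + v_{1} + v_{3} = v_{2} + v_{9} + v_{10}  ⟹  sig = (3;(1,1,1))
  P={2,5,9,10}:  v_{2} + v_{5} + v_{9} + v_{10} = v_{1}  ⟹  sig = (4;(1))
  P={0,2,5,7,9}:  v_{0} + v_{2} + v_{5} + v_{7} + v_{9} = v_{4}  ⟹  sig = (5;(1))

so the primitive-relation signature multiset is
{ (2;()),  (2;(1)) ×2,  (2;(1,1)),  (2;(1,1,1)) ×2,  (2;(1,1,1,1)),  (2;(1,1,1,2)),  (2;(1,1,2)) ×2,  (2;(1,2,2,3)),  (3;()) ×2,  (3;(1)),  (3;(1,1,1)),  (4;(1)),  (5;(1)) }


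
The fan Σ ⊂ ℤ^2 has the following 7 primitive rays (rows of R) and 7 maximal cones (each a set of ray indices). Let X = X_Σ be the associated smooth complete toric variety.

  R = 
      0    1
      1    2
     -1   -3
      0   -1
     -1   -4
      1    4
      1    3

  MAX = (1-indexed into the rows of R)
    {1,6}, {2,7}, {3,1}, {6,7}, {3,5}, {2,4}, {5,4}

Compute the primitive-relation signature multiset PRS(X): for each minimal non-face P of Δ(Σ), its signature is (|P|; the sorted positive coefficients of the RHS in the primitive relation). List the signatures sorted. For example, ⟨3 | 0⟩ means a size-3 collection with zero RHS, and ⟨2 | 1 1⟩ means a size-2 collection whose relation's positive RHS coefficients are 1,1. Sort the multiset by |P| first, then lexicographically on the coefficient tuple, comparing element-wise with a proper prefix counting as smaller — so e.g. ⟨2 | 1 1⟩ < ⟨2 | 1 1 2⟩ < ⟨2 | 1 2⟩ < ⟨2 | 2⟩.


14 collections generate NE(X_Σ); each relation:

  {1,4}:  v_{1} + v_{4} = 0  →  sig = ⟨2 | 0⟩
  {3,7}:  v_{3} + v_{7} = 0  →  sig = ⟨2 | 0⟩
  {5,6}:  v_{5} + v_{6} = 0  →  sig = ⟨2 | 0⟩
  {1,2}:  v_{1} + v_{2} = v_{7}  →  sig = ⟨2 | 1⟩
  {1,5}:  v_{1} + v_{5} = v_{3}  →  sig = ⟨2 | 1⟩
  {1,7}:  v_{1} + v_{7} = v_{6}  →  sig = ⟨2 | 1⟩
  {2,3}:  v_{2} + v_{3} = v_{4}  →  sig = ⟨2 | 1⟩
  {3,4}:  v_{3} + v_{4} = v_{5}  →  sig = ⟨2 | 1⟩
  {3,6}:  v_{3} + v_{6} = v_{1}  →  sig = ⟨2 | 1⟩
  {4,6}:  v_{4} + v_{6} = v_{7}  →  sig = ⟨2 | 1⟩
  {4,7}:  v_{4} + v_{7} = v_{2}  →  sig = ⟨2 | 1⟩
  {5,7}:  v_{5} + v_{7} = v_{4}  →  sig = ⟨2 | 1⟩
  {2,5}:  v_{2} + v_{5} = 2·v_{4}  →  sig = ⟨2 | 2⟩
  {2,6}:  v_{2} + v_{6} = 2·v_{7}  →  sig = ⟨2 | 2⟩

Signatures (|P|; sorted positive RHS coefficients), sorted:
{ ⟨2 | 0⟩ ×3,  ⟨2 | 1⟩ ×9,  ⟨2 | 2⟩ ×2 }
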